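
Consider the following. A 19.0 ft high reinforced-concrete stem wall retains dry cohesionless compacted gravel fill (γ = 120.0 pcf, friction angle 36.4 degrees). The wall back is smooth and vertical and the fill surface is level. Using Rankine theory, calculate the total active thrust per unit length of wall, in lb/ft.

5530 lb/ft

K_a = tan²(45° − φ/2) = 0.2552.
P_a = ½ K_a γ H² = 0.5 × 0.2552 × 120.0 × 19.0² = 5527 lb/ft.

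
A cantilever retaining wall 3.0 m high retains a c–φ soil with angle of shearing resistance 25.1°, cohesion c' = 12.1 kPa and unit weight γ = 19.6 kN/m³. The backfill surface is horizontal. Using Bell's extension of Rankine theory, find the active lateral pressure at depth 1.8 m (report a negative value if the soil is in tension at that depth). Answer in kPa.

-1.12 kPa

K_a = (1 − sin φ)/(1 + sin φ) = 0.4043.
σ_a = K_a γ z − 2c√K_a = 0.4043×19.6×1.8 − 2×12.1×0.6358 = -1.124 kPa.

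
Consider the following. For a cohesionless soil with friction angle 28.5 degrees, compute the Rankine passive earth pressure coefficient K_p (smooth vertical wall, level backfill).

2.83

K_p = (1 + sin φ)/(1 − sin φ) = tan²(45° + 28.5°/2) = 2.825.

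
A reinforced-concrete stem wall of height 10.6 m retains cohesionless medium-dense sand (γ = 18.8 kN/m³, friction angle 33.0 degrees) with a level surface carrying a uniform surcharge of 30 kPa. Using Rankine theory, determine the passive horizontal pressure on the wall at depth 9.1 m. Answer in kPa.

682 kPa

K_p = (1 + sin φ)/(1 − sin φ) = 3.392.
σ_v = γz + q = 18.8 × 9.1 + 30 = 201.1 kPa.
σ_h = K_p σ_v = 3.392 × 201.1 = 682.1 kPa.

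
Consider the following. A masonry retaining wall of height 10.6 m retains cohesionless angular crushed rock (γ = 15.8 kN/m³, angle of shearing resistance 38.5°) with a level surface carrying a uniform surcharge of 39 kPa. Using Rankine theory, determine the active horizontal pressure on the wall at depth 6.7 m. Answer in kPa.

33.7 kPa

K_a = (1 − sin φ)/(1 + sin φ) = 0.2327.
σ_v = γz + q = 15.8 × 6.7 + 39 = 144.9 kPa.
σ_h = K_a σ_v = 0.2327 × 144.9 = 33.70 kPa.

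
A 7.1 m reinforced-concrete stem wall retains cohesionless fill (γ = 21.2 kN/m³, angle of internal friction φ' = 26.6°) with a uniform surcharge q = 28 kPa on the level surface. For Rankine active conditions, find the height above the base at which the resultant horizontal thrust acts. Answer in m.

2.69 m

K_a = 0.3814.
Triangular part P₁ = ½K_aγH² = 203.8 at H/3 = 2.367 m; rectangular part P₂ = K_a q H = 75.83 at H/2 = 3.550 m.
ȳ = (P₁·2.367 + P₂·3.550)/(P₁+P₂) = 2.688 m.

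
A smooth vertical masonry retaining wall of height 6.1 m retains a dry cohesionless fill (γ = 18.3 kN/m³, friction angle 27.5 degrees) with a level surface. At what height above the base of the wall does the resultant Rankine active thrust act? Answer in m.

2.03 m

K_a = 0.3682.
The pressure distribution is triangular, so the resultant acts at H/3 above the base = 6.1/3 = 2.033 m.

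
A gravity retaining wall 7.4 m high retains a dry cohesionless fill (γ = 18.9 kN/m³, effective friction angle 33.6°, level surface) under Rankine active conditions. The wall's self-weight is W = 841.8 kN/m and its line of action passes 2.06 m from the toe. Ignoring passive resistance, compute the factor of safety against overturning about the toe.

K_a = tan²(45° − 33.6°/2) = 0.2875.
P_a = ½K_aγH² = 0.5×0.2875×18.9×7.4² = 148.8 kN/m, acting at H/3 = 2.467 m above the base.
Overturning moment M_o = P_a × H/3 = 148.8 × 2.467 = 367.0.
Resisting moment M_r = W × 2.06 = 841.8 × 2.06 = 1734.
FS_overturning = M_r/M_o = 1734/367.0 = 4.725.

4.73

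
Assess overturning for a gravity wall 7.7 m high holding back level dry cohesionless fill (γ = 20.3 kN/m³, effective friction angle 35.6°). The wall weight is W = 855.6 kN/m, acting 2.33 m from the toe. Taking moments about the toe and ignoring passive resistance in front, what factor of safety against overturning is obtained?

K_a = tan²(45° − 35.6°/2) = 0.2641.
P_a = ½K_aγH² = 0.5×0.2641×20.3×7.7² = 158.9 kN/m, acting at H/3 = 2.567 m above the base.
Overturning moment M_o = P_a × H/3 = 158.9 × 2.567 = 408.0.
Resisting moment M_r = W × 2.33 = 855.6 × 2.33 = 1994.
FS_overturning = M_r/M_o = 1994/408.0 = 4.887.

4.89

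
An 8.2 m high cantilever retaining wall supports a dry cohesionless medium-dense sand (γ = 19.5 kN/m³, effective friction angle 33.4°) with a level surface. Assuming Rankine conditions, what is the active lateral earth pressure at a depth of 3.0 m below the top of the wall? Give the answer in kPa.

K_a = (1 − sin φ)/(1 + sin φ) = 0.2899.
σ_h = K_a γ z = 0.2899 × 19.5 × 3.0 = 16.96 kPa.

17.0 kPa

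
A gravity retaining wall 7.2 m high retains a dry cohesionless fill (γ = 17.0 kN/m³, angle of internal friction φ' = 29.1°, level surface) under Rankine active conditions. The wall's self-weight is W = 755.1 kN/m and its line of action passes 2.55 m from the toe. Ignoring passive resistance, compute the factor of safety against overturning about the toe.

K_a = tan²(45° − 29.1°/2) = 0.3456.
P_a = ½K_aγH² = 0.5×0.3456×17.0×7.2² = 152.3 kN/m, acting at H/3 = 2.400 m above the base.
Overturning moment M_o = P_a × H/3 = 152.3 × 2.400 = 365.5.
Resisting moment M_r = W × 2.55 = 755.1 × 2.55 = 1926.
FS_overturning = M_r/M_o = 1926/365.5 = 5.268.

5.27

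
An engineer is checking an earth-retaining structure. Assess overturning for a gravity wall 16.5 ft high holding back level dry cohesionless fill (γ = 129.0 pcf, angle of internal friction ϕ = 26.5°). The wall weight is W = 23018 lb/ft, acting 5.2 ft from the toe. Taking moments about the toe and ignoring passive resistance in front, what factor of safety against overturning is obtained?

3.24

K_a = tan²(45° − 26.5°/2) = 0.3829.
P_a = ½K_aγH² = 0.5×0.3829×129.0×16.5² = 6724 lb/ft, acting at H/3 = 5.500 ft above the base.
Overturning moment M_o = P_a × H/3 = 6724 × 5.500 = 36980.
Resisting moment M_r = W × 5.2 = 23018 × 5.2 = 119700.
FS_overturning = M_r/M_o = 119700/36980 = 3.236.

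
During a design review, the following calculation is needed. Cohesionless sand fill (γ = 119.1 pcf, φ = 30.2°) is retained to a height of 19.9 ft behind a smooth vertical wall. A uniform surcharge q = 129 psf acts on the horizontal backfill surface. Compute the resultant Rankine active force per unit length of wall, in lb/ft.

K_a = tan²(45° − φ/2) = 0.3307.
Soil triangle: ½ K_a γ H² = 0.5×0.3307×119.1×19.9² = 7798 lb/ft.
Surcharge rectangle: K_a q H = 0.3307×129×19.9 = 848.8 lb/ft.
Total = 7798 + 848.8 = 8646 lb/ft.

8650 lb/ft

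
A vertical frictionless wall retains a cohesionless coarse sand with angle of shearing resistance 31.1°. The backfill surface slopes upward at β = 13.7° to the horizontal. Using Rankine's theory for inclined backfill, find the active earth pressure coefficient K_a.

0.348

K_a = cos β · (cos β − √(cos²β − cos²φ)) / (cos β + √(cos²β − cos²φ)).
cos β = 0.9715, cos φ = 0.8563, √(cos²β − cos²φ) = 0.4590.
K_a = 0.9715 × (0.9715 − 0.4590)/(0.9715 + 0.4590) = 0.3481.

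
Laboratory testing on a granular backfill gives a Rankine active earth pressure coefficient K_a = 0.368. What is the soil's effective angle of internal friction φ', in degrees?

K_a = tan²(45° − φ/2) ⇒ 45° − φ/2 = arctan(√0.368) = 31.24°.
φ = 2(45° − 31.24°) = 27.52°.

27.5°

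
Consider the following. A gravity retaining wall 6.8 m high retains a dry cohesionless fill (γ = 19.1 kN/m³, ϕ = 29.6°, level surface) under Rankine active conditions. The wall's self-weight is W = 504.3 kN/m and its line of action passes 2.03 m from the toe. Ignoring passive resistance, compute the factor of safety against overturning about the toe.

K_a = tan²(45° − 29.6°/2) = 0.3387.
P_a = ½K_aγH² = 0.5×0.3387×19.1×6.8² = 149.6 kN/m, acting at H/3 = 2.267 m above the base.
Overturning moment M_o = P_a × H/3 = 149.6 × 2.267 = 339.1.
Resisting moment M_r = W × 2.03 = 504.3 × 2.03 = 1024.
FS_overturning = M_r/M_o = 1024/339.1 = 3.019.

3.02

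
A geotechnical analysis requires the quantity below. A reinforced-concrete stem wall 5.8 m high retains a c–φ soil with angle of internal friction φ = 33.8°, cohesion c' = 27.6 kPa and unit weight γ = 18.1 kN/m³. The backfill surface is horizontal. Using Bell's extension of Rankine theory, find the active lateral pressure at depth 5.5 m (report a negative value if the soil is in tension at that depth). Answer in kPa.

K_a = (1 − sin φ)/(1 + sin φ) = 0.2851.
σ_a = K_a γ z − 2c√K_a = 0.2851×18.1×5.5 − 2×27.6×0.5340 = -1.092 kPa.

-1.09 kPa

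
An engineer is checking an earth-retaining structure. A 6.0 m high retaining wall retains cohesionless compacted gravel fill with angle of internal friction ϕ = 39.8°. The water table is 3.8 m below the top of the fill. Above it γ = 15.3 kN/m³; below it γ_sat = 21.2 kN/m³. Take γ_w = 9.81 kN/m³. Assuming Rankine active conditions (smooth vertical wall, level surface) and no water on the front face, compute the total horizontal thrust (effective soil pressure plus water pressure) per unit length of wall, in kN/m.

K_a = tan²(45° − φ/2) = 0.2194.
γ' = 21.2 − 9.81 = 11.39 kN/m³. Depth below WT = 2.2 m.
σ'_h at WT = K_a γ d_w = 12.76 kPa; at base = 12.76 + K_a γ' × 2.2 = 18.26 kPa.
P₁ (0–3.8 m) = ½×12.76×3.8 = 24.24. P₂ (3.8–6.0 m) = ½(12.76+18.26)×2.2 = 34.12.
P_w = ½ γ_w h₂² = 0.5×9.81×2.2² = 23.74. Total = 24.24+34.12+23.74 = 82.10 kN/m.

82.1 kN/m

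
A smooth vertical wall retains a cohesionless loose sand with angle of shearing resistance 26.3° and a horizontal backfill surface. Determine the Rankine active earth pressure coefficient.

K_a = (1 − sin φ)/(1 + sin φ) = (1 − sin 26.3°)/(1 + sin 26.3°) = 0.3859.

0.386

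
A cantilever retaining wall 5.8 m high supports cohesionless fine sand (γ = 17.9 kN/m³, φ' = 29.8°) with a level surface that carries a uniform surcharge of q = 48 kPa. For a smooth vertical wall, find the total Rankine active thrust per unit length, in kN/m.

K_a = tan²(45° − φ/2) = 0.3360.
Soil triangle: ½ K_a γ H² = 0.5×0.3360×17.9×5.8² = 101.2 kN/m.
Surcharge rectangle: K_a q H = 0.3360×48×5.8 = 93.55 kN/m.
Total = 101.2 + 93.55 = 194.7 kN/m.

195 kN/m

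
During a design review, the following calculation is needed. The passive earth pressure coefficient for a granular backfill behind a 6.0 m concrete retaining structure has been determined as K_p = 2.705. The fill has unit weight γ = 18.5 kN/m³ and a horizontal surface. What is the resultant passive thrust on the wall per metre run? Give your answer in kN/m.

901 kN/m

P = ½ K_p γ H² = 0.5 × 2.705 × 18.5 × 6.0² = 900.8 kN/m.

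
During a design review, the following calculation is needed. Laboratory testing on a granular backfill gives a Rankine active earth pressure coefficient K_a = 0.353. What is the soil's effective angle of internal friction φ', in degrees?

28.6°

K_a = tan²(45° − φ/2) ⇒ 45° − φ/2 = arctan(√0.353) = 30.72°.
φ = 2(45° − 30.72°) = 28.57°.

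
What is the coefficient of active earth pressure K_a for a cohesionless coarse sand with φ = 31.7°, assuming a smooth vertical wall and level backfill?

0.311

K_a = tan²(45° − φ/2) = tan²(29.15°) = 0.3111.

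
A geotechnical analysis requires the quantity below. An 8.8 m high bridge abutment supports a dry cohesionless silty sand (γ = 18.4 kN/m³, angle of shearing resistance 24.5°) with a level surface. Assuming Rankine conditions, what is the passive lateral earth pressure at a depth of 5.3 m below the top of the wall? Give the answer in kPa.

K_p = (1 + sin φ)/(1 − sin φ) = 2.417.
σ_h = K_p γ z = 2.417 × 18.4 × 5.3 = 235.7 kPa.

236 kPa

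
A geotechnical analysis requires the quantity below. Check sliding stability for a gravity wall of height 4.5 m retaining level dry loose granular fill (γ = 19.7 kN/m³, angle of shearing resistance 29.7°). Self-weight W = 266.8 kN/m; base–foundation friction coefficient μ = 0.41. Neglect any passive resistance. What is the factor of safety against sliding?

1.63

K_a = tan²(45° − 29.7°/2) = 0.3374.
P_a = ½K_aγH² = 0.5×0.3374×19.7×4.5² = 67.30 kN/m, acting at H/3 = 1.500 m above the base.
FS_sliding = μW / P_a = 0.41×266.8 / 67.30 = 1.625.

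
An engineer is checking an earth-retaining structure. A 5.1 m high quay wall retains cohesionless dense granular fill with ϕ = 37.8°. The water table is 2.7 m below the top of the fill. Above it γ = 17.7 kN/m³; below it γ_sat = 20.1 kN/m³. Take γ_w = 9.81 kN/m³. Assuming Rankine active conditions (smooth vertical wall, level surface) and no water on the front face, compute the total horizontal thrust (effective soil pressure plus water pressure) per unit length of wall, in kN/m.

K_a = tan²(45° − φ/2) = 0.2400.
γ' = 20.1 − 9.81 = 10.29 kN/m³. Depth below WT = 2.4 m.
σ'_h at WT = K_a γ d_w = 11.47 kPa; at base = 11.47 + K_a γ' × 2.4 = 17.40 kPa.
P₁ (0–2.7 m) = ½×11.47×2.7 = 15.48. P₂ (2.7–5.1 m) = ½(11.47+17.40)×2.4 = 34.64.
P_w = ½ γ_w h₂² = 0.5×9.81×2.4² = 28.25. Total = 15.48+34.64+28.25 = 78.38 kN/m.

78.4 kN/m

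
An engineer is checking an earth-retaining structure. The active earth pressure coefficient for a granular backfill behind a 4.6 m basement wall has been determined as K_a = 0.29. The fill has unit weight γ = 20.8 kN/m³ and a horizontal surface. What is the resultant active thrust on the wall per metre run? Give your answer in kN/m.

63.8 kN/m

P = ½ K_a γ H² = 0.5 × 0.29 × 20.8 × 4.6² = 63.82 kN/m.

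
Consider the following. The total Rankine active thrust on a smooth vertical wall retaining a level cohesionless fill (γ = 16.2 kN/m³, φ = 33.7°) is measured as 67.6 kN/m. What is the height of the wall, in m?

5.40 m

K_a = 0.2863. P_a = ½ K_a γ H² ⇒ H = √(2P_a/(K_a γ)).
H = √(2×67.6/(0.2863×16.2)) = 5.399 m.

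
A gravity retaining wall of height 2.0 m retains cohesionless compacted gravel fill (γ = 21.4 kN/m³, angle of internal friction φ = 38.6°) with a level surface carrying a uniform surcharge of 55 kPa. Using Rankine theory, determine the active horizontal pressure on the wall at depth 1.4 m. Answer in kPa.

K_a = (1 − sin φ)/(1 + sin φ) = 0.2316.
σ_v = γz + q = 21.4 × 1.4 + 55 = 84.96 kPa.
σ_h = K_a σ_v = 0.2316 × 84.96 = 19.68 kPa.

19.7 kPa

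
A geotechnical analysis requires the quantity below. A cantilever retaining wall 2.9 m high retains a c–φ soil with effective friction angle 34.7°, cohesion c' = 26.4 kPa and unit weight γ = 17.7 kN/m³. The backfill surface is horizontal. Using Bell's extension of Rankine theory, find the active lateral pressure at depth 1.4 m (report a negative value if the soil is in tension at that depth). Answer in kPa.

-20.9 kPa

K_a = (1 − sin φ)/(1 + sin φ) = 0.2745.
σ_a = K_a γ z − 2c√K_a = 0.2745×17.7×1.4 − 2×26.4×0.5239 = -20.86 kPa.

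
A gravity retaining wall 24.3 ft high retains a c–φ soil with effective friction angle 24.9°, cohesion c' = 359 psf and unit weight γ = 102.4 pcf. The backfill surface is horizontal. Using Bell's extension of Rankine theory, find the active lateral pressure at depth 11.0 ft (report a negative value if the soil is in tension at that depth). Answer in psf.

K_a = (1 − sin φ)/(1 + sin φ) = 0.4074.
σ_a = K_a γ z − 2c√K_a = 0.4074×102.4×11.0 − 2×359×0.6383 = 0.6247 psf.

0.625 psf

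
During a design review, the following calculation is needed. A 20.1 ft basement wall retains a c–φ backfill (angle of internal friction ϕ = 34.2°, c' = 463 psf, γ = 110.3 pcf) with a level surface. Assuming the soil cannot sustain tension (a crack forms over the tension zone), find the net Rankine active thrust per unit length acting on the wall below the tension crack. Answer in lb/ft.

K_a = 0.2803; √K_a = 0.5295.
Tension-crack depth z_c = 2c/(γ√K_a) = 2×463/(110.3×0.5295) = 15.86 ft.
σ_a at base = K_a γ H − 2c√K_a = 0.2803×110.3×20.1 − 2×463×0.5295 = 131.2 psf.
P_a = ½ × 131.2 × (H − z_c) = 0.5×131.2×4.244 = 278.5 lb/ft.

278 lb/ft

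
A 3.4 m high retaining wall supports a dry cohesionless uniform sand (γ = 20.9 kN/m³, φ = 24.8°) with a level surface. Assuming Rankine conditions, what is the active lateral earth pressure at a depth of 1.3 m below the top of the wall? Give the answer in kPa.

11.1 kPa

K_a = (1 − sin φ)/(1 + sin φ) = 0.4090.
σ_h = K_a γ z = 0.4090 × 20.9 × 1.3 = 11.11 kPa.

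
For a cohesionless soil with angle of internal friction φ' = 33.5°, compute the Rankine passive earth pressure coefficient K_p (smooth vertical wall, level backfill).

3.46

K_p = (1 + sin φ)/(1 − sin φ) = tan²(45° + 33.5°/2) = 3.464.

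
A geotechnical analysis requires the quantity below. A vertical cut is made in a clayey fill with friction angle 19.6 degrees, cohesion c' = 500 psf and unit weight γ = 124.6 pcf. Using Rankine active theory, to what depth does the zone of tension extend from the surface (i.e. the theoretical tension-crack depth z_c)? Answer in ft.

K_a = tan²(45° − 19.6°/2) = 0.4976; √K_a = 0.7054.
The active pressure is zero where K_a γ z = 2c√K_a, so z_c = 2c/(γ√K_a) = 2×500/(124.6×0.7054) = 11.38 ft.

11.4 ft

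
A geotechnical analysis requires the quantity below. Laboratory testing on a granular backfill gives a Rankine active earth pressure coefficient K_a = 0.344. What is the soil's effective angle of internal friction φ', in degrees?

K_a = tan²(45° − φ/2) ⇒ 45° − φ/2 = arctan(√0.344) = 30.39°.
φ = 2(45° − 30.39°) = 29.22°.

29.2°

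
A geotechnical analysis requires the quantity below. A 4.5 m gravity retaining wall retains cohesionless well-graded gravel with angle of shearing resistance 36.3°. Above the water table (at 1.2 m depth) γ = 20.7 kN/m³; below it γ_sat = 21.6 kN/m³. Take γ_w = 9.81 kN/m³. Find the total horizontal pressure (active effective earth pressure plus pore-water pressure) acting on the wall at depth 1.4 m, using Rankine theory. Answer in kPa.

K_a = (1 − sin φ)/(1 + sin φ) = 0.2563.
γ' = 21.6 − 9.81 = 11.79 kN/m³.
Effective vertical stress at 1.4 m: σ'_v = 20.7×1.2 + 11.79×0.200 = 27.20 kPa.
σ'_h = K_a σ'_v = 0.2563 × 27.20 = 6.970 kPa; u = γ_w × 0.200 = 1.962 kPa.
Total σ_h = 6.970 + 1.962 = 8.932 kPa.

8.93 kPa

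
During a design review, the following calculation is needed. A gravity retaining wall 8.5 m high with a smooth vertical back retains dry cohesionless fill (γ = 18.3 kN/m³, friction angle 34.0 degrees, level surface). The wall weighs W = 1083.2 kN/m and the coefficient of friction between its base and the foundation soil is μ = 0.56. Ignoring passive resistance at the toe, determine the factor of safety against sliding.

K_a = tan²(45° − 34.0°/2) = 0.2827.
P_a = ½K_aγH² = 0.5×0.2827×18.3×8.5² = 186.9 kN/m, acting at H/3 = 2.833 m above the base.
FS_sliding = μW / P_a = 0.56×1083.2 / 186.9 = 3.246.

3.25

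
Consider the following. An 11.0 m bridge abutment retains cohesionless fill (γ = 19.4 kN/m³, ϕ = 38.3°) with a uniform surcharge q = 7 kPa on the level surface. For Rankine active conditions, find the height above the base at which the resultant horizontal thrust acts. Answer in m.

3.78 m

K_a = 0.2347.
Triangular part P₁ = ½K_aγH² = 275.5 at H/3 = 3.667 m; rectangular part P₂ = K_a q H = 18.07 at H/2 = 5.500 m.
ȳ = (P₁·3.667 + P₂·5.500)/(P₁+P₂) = 3.780 m.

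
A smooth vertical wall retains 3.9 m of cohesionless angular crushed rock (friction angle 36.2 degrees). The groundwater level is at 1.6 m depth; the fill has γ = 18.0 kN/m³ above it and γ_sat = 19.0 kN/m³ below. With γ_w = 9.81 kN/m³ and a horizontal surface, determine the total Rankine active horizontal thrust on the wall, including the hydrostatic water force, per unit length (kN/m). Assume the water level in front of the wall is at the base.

K_a = tan²(45° − φ/2) = 0.2574.
γ' = 19.0 − 9.81 = 9.190 kN/m³. Depth below WT = 2.3 m.
σ'_h at WT = K_a γ d_w = 7.413 kPa; at base = 7.413 + K_a γ' × 2.3 = 12.85 kPa.
P₁ (0–1.6 m) = ½×7.413×1.6 = 5.930. P₂ (1.6–3.9 m) = ½(7.413+12.85)×2.3 = 23.31.
P_w = ½ γ_w h₂² = 0.5×9.81×2.3² = 25.95. Total = 5.930+23.31+25.95 = 55.18 kN/m.

55.2 kN/m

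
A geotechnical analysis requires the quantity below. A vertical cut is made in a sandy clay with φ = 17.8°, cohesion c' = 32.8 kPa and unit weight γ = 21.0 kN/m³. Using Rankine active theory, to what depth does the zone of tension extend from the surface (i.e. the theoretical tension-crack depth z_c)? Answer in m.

K_a = tan²(45° − 17.8°/2) = 0.5318; √K_a = 0.7292.
The active pressure is zero where K_a γ z = 2c√K_a, so z_c = 2c/(γ√K_a) = 2×32.8/(21.0×0.7292) = 4.284 m.

4.28 m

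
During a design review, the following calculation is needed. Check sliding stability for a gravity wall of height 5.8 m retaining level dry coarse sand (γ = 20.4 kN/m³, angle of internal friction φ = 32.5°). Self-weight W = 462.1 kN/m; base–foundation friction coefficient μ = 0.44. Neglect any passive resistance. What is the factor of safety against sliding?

K_a = tan²(45° − 32.5°/2) = 0.3010.
P_a = ½K_aγH² = 0.5×0.3010×20.4×5.8² = 103.3 kN/m, acting at H/3 = 1.933 m above the base.
FS_sliding = μW / P_a = 0.44×462.1 / 103.3 = 1.969.

1.97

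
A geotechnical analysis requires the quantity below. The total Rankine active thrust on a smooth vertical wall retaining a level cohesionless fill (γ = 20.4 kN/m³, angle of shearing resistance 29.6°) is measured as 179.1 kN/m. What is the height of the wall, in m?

7.20 m

K_a = 0.3387. P_a = ½ K_a γ H² ⇒ H = √(2P_a/(K_a γ)).
H = √(2×179.1/(0.3387×20.4)) = 7.200 m.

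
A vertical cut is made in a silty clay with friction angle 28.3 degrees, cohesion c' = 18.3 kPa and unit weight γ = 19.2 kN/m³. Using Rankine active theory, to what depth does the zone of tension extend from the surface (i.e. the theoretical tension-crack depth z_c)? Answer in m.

3.19 m

K_a = tan²(45° − 28.3°/2) = 0.3568; √K_a = 0.5973.
The active pressure is zero where K_a γ z = 2c√K_a, so z_c = 2c/(γ√K_a) = 2×18.3/(19.2×0.5973) = 3.191 m.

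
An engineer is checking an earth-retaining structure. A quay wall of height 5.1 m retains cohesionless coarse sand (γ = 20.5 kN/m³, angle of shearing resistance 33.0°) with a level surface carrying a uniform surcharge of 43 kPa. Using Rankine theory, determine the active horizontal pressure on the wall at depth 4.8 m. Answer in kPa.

41.7 kPa

K_a = (1 − sin φ)/(1 + sin φ) = 0.2948.
σ_v = γz + q = 20.5 × 4.8 + 43 = 141.4 kPa.
σ_h = K_a σ_v = 0.2948 × 141.4 = 41.68 kPa.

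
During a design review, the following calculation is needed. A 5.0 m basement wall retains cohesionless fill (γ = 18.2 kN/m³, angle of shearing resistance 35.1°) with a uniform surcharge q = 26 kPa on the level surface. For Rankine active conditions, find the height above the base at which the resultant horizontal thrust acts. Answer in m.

K_a = 0.2698.
Triangular part P₁ = ½K_aγH² = 61.39 at H/3 = 1.667 m; rectangular part P₂ = K_a q H = 35.08 at H/2 = 2.500 m.
ȳ = (P₁·1.667 + P₂·2.500)/(P₁+P₂) = 1.970 m.

1.97 m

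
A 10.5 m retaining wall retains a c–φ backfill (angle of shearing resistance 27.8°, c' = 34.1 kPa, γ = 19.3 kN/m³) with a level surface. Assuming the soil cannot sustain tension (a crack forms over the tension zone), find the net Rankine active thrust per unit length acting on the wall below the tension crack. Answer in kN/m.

75.7 kN/m

K_a = 0.3639; √K_a = 0.6032.
Tension-crack depth z_c = 2c/(γ√K_a) = 2×34.1/(19.3×0.6032) = 5.858 m.
σ_a at base = K_a γ H − 2c√K_a = 0.3639×19.3×10.5 − 2×34.1×0.6032 = 32.60 kPa.
P_a = ½ × 32.60 × (H − z_c) = 0.5×32.60×4.642 = 75.67 kN/m.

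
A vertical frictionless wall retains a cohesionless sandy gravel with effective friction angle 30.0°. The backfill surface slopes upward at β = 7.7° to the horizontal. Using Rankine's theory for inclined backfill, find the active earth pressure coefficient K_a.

K_a = cos β · (cos β − √(cos²β − cos²φ)) / (cos β + √(cos²β − cos²φ)).
cos β = 0.9910, cos φ = 0.8660, √(cos²β − cos²φ) = 0.4817.
K_a = 0.9910 × (0.9910 − 0.4817)/(0.9910 + 0.4817) = 0.3427.

0.343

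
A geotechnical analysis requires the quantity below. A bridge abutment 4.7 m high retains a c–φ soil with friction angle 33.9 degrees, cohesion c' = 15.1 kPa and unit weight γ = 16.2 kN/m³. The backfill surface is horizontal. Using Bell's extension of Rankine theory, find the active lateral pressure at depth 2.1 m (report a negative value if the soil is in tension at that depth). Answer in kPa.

K_a = (1 − sin φ)/(1 + sin φ) = 0.2839.
σ_a = K_a γ z − 2c√K_a = 0.2839×16.2×2.1 − 2×15.1×0.5328 = -6.433 kPa.

-6.43 kPa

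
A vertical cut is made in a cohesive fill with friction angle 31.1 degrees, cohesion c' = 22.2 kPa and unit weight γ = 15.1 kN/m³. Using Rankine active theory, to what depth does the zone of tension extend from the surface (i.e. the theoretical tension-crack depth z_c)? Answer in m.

5.21 m

K_a = tan²(45° − 31.1°/2) = 0.3188; √K_a = 0.5646.
The active pressure is zero where K_a γ z = 2c√K_a, so z_c = 2c/(γ√K_a) = 2×22.2/(15.1×0.5646) = 5.208 m.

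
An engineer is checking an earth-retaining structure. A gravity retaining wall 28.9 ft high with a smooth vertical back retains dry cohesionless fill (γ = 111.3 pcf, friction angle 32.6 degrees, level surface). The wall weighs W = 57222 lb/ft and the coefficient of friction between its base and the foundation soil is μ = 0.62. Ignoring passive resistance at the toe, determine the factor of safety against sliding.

K_a = tan²(45° − 32.6°/2) = 0.2997.
P_a = ½K_aγH² = 0.5×0.2997×111.3×28.9² = 13930 lb/ft, acting at H/3 = 9.633 ft above the base.
FS_sliding = μW / P_a = 0.62×57222 / 13930 = 2.547.

2.55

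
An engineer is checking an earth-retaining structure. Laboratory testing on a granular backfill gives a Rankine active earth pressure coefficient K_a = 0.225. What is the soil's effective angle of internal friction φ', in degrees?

K_a = tan²(45° − φ/2) ⇒ 45° − φ/2 = arctan(√0.225) = 25.38°.
φ = 2(45° − 25.38°) = 39.25°.

39.2°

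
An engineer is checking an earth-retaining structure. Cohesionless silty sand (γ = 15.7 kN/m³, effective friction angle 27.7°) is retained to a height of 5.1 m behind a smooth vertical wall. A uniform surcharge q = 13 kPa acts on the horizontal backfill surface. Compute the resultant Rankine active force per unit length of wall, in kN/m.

98.8 kN/m

K_a = tan²(45° − φ/2) = 0.3653.
Soil triangle: ½ K_a γ H² = 0.5×0.3653×15.7×5.1² = 74.59 kN/m.
Surcharge rectangle: K_a q H = 0.3653×13×5.1 = 24.22 kN/m.
Total = 74.59 + 24.22 = 98.82 kN/m.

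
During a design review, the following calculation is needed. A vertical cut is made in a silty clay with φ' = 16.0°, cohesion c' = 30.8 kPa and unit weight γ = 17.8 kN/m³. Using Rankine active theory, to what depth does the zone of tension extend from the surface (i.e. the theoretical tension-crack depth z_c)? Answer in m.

4.59 m

K_a = tan²(45° − 16.0°/2) = 0.5678; √K_a = 0.7536.
The active pressure is zero where K_a γ z = 2c√K_a, so z_c = 2c/(γ√K_a) = 2×30.8/(17.8×0.7536) = 4.592 m.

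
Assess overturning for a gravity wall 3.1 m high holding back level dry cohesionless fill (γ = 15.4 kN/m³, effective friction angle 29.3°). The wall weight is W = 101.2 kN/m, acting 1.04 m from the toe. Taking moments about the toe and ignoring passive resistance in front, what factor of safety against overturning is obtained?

4.01

K_a = tan²(45° − 29.3°/2) = 0.3428.
P_a = ½K_aγH² = 0.5×0.3428×15.4×3.1² = 25.37 kN/m, acting at H/3 = 1.033 m above the base.
Overturning moment M_o = P_a × H/3 = 25.37 × 1.033 = 26.21.
Resisting moment M_r = W × 1.04 = 101.2 × 1.04 = 105.2.
FS_overturning = M_r/M_o = 105.2/26.21 = 4.015.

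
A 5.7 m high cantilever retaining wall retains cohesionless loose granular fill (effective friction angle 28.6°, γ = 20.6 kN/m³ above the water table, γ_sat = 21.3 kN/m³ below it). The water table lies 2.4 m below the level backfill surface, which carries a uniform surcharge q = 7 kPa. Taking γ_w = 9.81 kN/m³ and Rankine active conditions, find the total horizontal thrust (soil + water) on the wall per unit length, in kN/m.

K_a = tan²(45° − φ/2) = 0.3525.
γ' = 21.3 − 9.81 = 11.49 kN/m³. h₂ = H − d_w = 3.3 m.
σ'_h: at surface K_a·q = 2.468; at WT K_a(q+γd_w) = 19.90; at base K_a(q+γd_w+γ'h₂) = 33.27 kPa.
P₁ = ½(2.468+19.90)×2.4 = 26.84; P₂ = ½(19.90+33.27)×3.3 = 87.72; P_w = ½γ_w h₂² = 53.42.
Total = 26.84+87.72+53.42 = 168.0 kN/m.

168 kN/m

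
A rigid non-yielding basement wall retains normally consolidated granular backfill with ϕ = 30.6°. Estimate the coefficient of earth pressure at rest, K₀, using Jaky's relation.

0.491

K₀ = 1 − sin φ' = 1 − sin 30.6° = 0.4910.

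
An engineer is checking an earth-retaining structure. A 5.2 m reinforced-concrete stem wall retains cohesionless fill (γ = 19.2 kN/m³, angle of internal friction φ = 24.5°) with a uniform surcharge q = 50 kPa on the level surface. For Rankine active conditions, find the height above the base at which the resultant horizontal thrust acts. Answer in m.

2.17 m

K_a = 0.4137.
Triangular part P₁ = ½K_aγH² = 107.4 at H/3 = 1.733 m; rectangular part P₂ = K_a q H = 107.6 at H/2 = 2.600 m.
ȳ = (P₁·1.733 + P₂·2.600)/(P₁+P₂) = 2.167 m.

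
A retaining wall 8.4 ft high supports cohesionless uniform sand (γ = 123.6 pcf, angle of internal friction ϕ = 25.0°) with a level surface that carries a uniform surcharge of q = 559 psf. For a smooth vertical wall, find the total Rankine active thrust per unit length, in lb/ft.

K_a = tan²(45° − φ/2) = 0.4059.
Soil triangle: ½ K_a γ H² = 0.5×0.4059×123.6×8.4² = 1770 lb/ft.
Surcharge rectangle: K_a q H = 0.4059×559×8.4 = 1906 lb/ft.
Total = 1770 + 1906 = 3676 lb/ft.

3680 lb/ft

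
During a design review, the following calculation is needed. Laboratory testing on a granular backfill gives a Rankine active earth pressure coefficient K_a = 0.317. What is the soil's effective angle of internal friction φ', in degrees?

K_a = tan²(45° − φ/2) ⇒ 45° − φ/2 = arctan(√0.317) = 29.38°.
φ = 2(45° − 29.38°) = 31.24°.

31.2°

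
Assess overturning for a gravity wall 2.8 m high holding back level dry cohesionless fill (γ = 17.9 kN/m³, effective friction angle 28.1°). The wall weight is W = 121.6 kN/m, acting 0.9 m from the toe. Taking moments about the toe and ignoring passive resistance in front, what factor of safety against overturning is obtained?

K_a = tan²(45° − 28.1°/2) = 0.3596.
P_a = ½K_aγH² = 0.5×0.3596×17.9×2.8² = 25.23 kN/m, acting at H/3 = 0.9333 m above the base.
Overturning moment M_o = P_a × H/3 = 25.23 × 0.9333 = 23.55.
Resisting moment M_r = W × 0.9 = 121.6 × 0.9 = 109.4.
FS_overturning = M_r/M_o = 109.4/23.55 = 4.647.

4.65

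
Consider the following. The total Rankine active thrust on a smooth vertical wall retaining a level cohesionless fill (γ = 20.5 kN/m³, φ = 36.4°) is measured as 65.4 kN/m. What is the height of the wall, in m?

K_a = 0.2552. P_a = ½ K_a γ H² ⇒ H = √(2P_a/(K_a γ)).
H = √(2×65.4/(0.2552×20.5)) = 5.001 m.

5.00 m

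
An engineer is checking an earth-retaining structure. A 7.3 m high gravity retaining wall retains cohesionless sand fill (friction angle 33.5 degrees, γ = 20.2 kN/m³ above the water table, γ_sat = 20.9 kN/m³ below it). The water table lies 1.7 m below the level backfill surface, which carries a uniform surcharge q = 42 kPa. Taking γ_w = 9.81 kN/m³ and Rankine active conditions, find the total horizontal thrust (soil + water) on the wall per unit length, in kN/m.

K_a = tan²(45° − φ/2) = 0.2887.
γ' = 20.9 − 9.81 = 11.09 kN/m³. h₂ = H − d_w = 5.6 m.
σ'_h: at surface K_a·q = 12.13; at WT K_a(q+γd_w) = 22.04; at base K_a(q+γd_w+γ'h₂) = 39.97 kPa.
P₁ = ½(12.13+22.04)×1.7 = 29.04; P₂ = ½(22.04+39.97)×5.6 = 173.6; P_w = ½γ_w h₂² = 153.8.
Total = 29.04+173.6+153.8 = 356.5 kN/m.

356 kN/m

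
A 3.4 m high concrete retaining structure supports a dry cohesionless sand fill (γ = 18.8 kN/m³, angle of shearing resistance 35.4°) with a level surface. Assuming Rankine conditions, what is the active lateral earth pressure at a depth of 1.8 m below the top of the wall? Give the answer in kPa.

9.01 kPa

K_a = (1 − sin φ)/(1 + sin φ) = 0.2664.
σ_h = K_a γ z = 0.2664 × 18.8 × 1.8 = 9.015 kPa.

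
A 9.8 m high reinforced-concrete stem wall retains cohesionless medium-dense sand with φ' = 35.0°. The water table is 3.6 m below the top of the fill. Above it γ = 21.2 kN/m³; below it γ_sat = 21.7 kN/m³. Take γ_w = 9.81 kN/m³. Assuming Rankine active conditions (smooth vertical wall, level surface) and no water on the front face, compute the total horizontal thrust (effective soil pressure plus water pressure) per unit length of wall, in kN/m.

416 kN/m

K_a = tan²(45° − φ/2) = 0.2710.
γ' = 21.7 − 9.81 = 11.89 kN/m³. Depth below WT = 6.2 m.
σ'_h at WT = K_a γ d_w = 20.68 kPa; at base = 20.68 + K_a γ' × 6.2 = 40.66 kPa.
P₁ (0–3.6 m) = ½×20.68×3.6 = 37.23. P₂ (3.6–9.8 m) = ½(20.68+40.66)×6.2 = 190.2.
P_w = ½ γ_w h₂² = 0.5×9.81×6.2² = 188.5. Total = 37.23+190.2+188.5 = 415.9 kN/m.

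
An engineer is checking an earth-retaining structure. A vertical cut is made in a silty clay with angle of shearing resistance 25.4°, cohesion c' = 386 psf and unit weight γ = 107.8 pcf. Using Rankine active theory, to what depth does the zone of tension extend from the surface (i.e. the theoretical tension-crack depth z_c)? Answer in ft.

K_a = tan²(45° − 25.4°/2) = 0.3996; √K_a = 0.6322.
The active pressure is zero where K_a γ z = 2c√K_a, so z_c = 2c/(γ√K_a) = 2×386/(107.8×0.6322) = 11.33 ft.

11.3 ft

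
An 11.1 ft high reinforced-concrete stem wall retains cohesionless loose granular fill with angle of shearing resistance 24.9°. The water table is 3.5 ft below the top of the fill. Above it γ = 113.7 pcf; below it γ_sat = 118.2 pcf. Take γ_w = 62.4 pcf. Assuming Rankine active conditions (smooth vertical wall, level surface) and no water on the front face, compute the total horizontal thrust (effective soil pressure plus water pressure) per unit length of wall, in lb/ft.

K_a = tan²(45° − φ/2) = 0.4074.
γ' = 118.2 − 62.4 = 55.80 pcf. Depth below WT = 7.6 ft.
σ'_h at WT = K_a γ d_w = 162.1 psf; at base = 162.1 + K_a γ' × 7.6 = 334.9 psf.
P₁ (0–3.5 ft) = ½×162.1×3.5 = 283.7. P₂ (3.5–11.1 ft) = ½(162.1+334.9)×7.6 = 1889.
P_w = ½ γ_w h₂² = 0.5×62.4×7.6² = 1802. Total = 283.7+1889+1802 = 3975 lb/ft.

3970 lb/ft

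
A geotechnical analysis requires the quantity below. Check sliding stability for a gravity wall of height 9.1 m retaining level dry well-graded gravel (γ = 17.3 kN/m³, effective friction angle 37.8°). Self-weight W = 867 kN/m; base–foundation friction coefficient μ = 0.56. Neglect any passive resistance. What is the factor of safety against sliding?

2.82

K_a = tan²(45° − 37.8°/2) = 0.2400.
P_a = ½K_aγH² = 0.5×0.2400×17.3×9.1² = 171.9 kN/m, acting at H/3 = 3.033 m above the base.
FS_sliding = μW / P_a = 0.56×867 / 171.9 = 2.824.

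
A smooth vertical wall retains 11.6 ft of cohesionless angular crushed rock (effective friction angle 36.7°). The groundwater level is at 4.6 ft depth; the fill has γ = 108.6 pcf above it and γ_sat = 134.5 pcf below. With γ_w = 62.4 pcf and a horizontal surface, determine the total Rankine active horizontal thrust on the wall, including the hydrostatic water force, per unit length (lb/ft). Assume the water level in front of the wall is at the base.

3140 lb/ft

K_a = tan²(45° − φ/2) = 0.2519.
γ' = 134.5 − 62.4 = 72.10 pcf. Depth below WT = 7.0 ft.
σ'_h at WT = K_a γ d_w = 125.8 psf; at base = 125.8 + K_a γ' × 7.0 = 252.9 psf.
P₁ (0–4.6 ft) = ½×125.8×4.6 = 289.4. P₂ (4.6–11.6 ft) = ½(125.8+252.9)×7.0 = 1326.
P_w = ½ γ_w h₂² = 0.5×62.4×7.0² = 1529. Total = 289.4+1326+1529 = 3144 lb/ft.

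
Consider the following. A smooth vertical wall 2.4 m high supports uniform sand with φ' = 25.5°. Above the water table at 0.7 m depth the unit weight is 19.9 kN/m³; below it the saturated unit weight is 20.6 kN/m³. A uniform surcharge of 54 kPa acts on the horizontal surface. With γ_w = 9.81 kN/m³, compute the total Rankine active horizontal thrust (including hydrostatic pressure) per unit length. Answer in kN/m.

83.3 kN/m

K_a = tan²(45° − φ/2) = 0.3981.
γ' = 20.6 − 9.81 = 10.79 kN/m³. h₂ = H − d_w = 1.7 m.
σ'_h: at surface K_a·q = 21.50; at WT K_a(q+γd_w) = 27.04; at base K_a(q+γd_w+γ'h₂) = 34.35 kPa.
P₁ = ½(21.50+27.04)×0.7 = 16.99; P₂ = ½(27.04+34.35)×1.7 = 52.18; P_w = ½γ_w h₂² = 14.18.
Total = 16.99+52.18+14.18 = 83.34 kN/m.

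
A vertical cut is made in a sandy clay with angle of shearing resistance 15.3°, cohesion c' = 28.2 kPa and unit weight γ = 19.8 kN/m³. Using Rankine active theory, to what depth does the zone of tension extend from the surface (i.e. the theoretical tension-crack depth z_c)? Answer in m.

3.73 m

K_a = tan²(45° − 15.3°/2) = 0.5824; √K_a = 0.7632.
The active pressure is zero where K_a γ z = 2c√K_a, so z_c = 2c/(γ√K_a) = 2×28.2/(19.8×0.7632) = 3.732 m.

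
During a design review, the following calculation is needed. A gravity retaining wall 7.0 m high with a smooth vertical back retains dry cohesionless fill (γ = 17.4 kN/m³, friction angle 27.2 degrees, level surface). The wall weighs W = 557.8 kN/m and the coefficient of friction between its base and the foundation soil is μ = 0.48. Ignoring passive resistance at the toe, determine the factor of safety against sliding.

1.69

K_a = tan²(45° − 27.2°/2) = 0.3726.
P_a = ½K_aγH² = 0.5×0.3726×17.4×7.0² = 158.8 kN/m, acting at H/3 = 2.333 m above the base.
FS_sliding = μW / P_a = 0.48×557.8 / 158.8 = 1.686.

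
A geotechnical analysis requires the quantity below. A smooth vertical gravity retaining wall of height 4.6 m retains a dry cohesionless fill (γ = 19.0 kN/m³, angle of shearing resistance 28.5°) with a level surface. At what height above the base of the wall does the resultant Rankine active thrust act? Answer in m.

1.53 m

K_a = 0.3540.
The pressure distribution is triangular, so the resultant acts at H/3 above the base = 4.6/3 = 1.533 m.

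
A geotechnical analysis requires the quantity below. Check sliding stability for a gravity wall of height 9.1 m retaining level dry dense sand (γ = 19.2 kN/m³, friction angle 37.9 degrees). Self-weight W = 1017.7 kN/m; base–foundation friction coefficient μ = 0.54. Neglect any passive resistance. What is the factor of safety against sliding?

K_a = tan²(45° − 37.9°/2) = 0.2389.
P_a = ½K_aγH² = 0.5×0.2389×19.2×9.1² = 190.0 kN/m, acting at H/3 = 3.033 m above the base.
FS_sliding = μW / P_a = 0.54×1017.7 / 190.0 = 2.893.

2.89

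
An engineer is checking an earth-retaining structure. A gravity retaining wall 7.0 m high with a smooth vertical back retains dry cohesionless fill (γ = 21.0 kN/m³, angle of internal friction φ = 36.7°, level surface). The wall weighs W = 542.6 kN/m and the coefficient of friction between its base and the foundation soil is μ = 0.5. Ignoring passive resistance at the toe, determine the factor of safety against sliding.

K_a = tan²(45° − 36.7°/2) = 0.2519.
P_a = ½K_aγH² = 0.5×0.2519×21.0×7.0² = 129.6 kN/m, acting at H/3 = 2.333 m above the base.
FS_sliding = μW / P_a = 0.5×542.6 / 129.6 = 2.094.

2.09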